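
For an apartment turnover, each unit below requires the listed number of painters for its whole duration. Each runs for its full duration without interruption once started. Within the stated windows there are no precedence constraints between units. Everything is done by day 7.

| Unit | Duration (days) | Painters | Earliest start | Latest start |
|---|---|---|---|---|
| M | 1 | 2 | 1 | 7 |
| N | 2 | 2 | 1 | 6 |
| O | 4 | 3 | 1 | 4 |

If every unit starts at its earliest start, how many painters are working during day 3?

At early start, day 3 has: O.
Demand: 3 = 3.

3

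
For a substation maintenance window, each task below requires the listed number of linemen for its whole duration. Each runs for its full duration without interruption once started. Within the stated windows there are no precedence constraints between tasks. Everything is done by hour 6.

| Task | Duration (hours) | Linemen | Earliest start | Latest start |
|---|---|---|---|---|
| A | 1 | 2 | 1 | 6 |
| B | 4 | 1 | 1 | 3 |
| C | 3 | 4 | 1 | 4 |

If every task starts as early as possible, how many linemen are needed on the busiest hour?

Early-start schedule: A@1, B@1, C@1.
Load per hour: hour 1: 7, hour 2: 5, hour 3: 5, hour 4: 1, hour 5: 0, hour 6: 0.
Peak is 7.

7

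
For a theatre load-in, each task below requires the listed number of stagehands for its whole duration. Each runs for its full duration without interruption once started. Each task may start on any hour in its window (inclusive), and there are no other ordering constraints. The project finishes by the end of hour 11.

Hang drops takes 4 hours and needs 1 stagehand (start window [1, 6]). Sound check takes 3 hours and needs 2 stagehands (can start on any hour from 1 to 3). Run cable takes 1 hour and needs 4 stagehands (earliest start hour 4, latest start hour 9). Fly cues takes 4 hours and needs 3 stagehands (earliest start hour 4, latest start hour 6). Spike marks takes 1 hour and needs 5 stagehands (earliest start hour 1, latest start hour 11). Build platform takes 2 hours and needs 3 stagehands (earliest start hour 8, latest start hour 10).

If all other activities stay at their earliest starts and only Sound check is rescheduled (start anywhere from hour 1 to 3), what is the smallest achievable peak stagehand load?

Sound check@1: h1:8  h2:3  h3:3  h4:8  h5:3  h6:3  h7:3  h8:3  h9:3  h10:0  h11:0 → peak 8
Sound check@2: h1:6  h2:3  h3:3  h4:10  h5:3  h6:3  h7:3  h8:3  h9:3  h10:0  h11:0 → peak 10
Sound check@3: h1:6  h2:1  h3:3  h4:10  h5:5  h6:3  h7:3  h8:3  h9:3  h10:0  h11:0 → peak 10
Best is Sound check@1, peak 8.

8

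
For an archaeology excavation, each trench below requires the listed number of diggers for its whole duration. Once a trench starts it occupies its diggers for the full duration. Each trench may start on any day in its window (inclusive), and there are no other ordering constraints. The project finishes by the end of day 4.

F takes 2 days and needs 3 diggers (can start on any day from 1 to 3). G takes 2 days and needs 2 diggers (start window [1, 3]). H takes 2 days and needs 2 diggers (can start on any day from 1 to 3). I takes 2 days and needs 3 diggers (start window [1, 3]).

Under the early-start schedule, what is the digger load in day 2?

10

At early start, day 2 has: F, G, H, I.
Demand: 3 + 2 + 2 + 3 = 10.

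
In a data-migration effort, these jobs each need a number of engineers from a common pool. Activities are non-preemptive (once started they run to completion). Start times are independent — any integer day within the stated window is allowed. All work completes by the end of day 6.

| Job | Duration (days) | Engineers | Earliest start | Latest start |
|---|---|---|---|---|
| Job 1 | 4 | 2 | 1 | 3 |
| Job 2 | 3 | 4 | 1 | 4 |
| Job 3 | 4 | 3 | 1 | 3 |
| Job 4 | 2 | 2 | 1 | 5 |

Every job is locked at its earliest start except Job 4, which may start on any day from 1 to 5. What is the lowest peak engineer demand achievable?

9

Job 4@1: d1:11  d2:11  d3:9  d4:5  d5:0  d6:0 → peak 11
Job 4@2: d1:9  d2:11  d3:11  d4:5  d5:0  d6:0 → peak 11
Job 4@3: d1:9  d2:9  d3:11  d4:7  d5:0  d6:0 → peak 11
Job 4@4: d1:9  d2:9  d3:9  d4:7  d5:2  d6:0 → peak 9
Job 4@5: d1:9  d2:9  d3:9  d4:5  d5:2  d6:2 → peak 9
Best is Job 4@4, peak 9.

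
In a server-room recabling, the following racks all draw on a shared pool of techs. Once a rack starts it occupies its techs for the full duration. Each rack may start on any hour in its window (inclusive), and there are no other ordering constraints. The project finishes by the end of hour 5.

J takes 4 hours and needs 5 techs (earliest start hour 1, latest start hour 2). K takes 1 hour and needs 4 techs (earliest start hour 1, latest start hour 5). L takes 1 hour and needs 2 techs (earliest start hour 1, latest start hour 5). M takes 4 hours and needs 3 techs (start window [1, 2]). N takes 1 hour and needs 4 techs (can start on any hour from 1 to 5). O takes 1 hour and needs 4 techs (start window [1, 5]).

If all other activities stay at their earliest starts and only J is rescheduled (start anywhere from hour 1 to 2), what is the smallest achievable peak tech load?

J@1: h1:22  h2:8  h3:8  h4:8  h5:0 → peak 22
J@2: h1:17  h2:8  h3:8  h4:8  h5:5 → peak 17
Best is J@2, peak 17.

17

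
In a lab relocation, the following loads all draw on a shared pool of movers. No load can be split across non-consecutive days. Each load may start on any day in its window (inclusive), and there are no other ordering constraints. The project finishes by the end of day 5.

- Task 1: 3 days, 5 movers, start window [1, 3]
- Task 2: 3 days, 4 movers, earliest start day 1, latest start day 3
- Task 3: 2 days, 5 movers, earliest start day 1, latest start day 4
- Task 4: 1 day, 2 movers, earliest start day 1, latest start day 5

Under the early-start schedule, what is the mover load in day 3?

At early start, day 3 has: Task 1, Task 2.
Demand: 5 + 4 = 9.

9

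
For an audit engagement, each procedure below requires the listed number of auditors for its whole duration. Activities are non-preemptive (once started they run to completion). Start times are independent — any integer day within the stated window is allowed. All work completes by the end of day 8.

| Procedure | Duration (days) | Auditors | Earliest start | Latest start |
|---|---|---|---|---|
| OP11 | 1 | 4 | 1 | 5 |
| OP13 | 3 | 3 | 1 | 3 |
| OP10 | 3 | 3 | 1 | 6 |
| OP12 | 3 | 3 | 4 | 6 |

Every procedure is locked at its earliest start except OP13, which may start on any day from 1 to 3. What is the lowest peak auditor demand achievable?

7

OP13@1: d1:10  d2:6  d3:6  d4:3  d5:3  d6:3  d7:0  d8:0 → peak 10
OP13@2: d1:7  d2:6  d3:6  d4:6  d5:3  d6:3  d7:0  d8:0 → peak 7
OP13@3: d1:7  d2:3  d3:6  d4:6  d5:6  d6:3  d7:0  d8:0 → peak 7
Best is OP13@2, peak 7.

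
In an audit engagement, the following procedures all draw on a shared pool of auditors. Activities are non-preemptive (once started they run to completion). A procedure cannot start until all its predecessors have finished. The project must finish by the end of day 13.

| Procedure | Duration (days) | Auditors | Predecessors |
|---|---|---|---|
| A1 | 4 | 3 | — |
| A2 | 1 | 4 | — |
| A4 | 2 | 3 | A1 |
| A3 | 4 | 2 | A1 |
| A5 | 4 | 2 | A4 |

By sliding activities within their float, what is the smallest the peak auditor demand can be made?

Early-start (A1@1, A2@1, A4@5, A3@5, A5@7) gives peak 7: d1:7  d2:3  d3:3  d4:3  d5:5  d6:5  d7:4  d8:4  d9:2  d10:2  d11:0  d12:0  d13:0.
Shift A2→5, A4→6, A3→8, A5→8.
Schedule A1@1, A2@5, A4@6, A3@8, A5@8: d1:3  d2:3  d3:3  d4:3  d5:4  d6:3  d7:3  d8:4  d9:4  d10:4  d11:4  d12:0  d13:0 — peak 4.

4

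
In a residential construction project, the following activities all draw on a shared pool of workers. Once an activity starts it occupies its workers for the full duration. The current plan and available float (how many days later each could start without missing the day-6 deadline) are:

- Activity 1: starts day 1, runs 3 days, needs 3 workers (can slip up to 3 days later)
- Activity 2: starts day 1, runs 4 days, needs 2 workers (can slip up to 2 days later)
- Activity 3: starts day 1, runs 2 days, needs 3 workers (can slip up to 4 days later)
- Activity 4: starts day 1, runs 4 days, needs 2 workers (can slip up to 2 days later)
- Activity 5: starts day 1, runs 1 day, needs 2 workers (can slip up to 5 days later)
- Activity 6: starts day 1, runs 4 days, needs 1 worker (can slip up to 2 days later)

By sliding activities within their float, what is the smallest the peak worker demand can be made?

8

Early-start (Activity 1@1, Activity 2@1, Activity 3@1, Activity 4@1, Activity 5@1, Activity 6@1) gives peak 13: d1:13  d2:11  d3:8  d4:5  d5:0  d6:0.
Shift Activity 4→3, Activity 5→4, Activity 6→3.
Schedule Activity 1@1, Activity 2@1, Activity 3@1, Activity 4@3, Activity 5@4, Activity 6@3: d1:8  d2:8  d3:8  d4:7  d5:3  d6:3 — peak 8.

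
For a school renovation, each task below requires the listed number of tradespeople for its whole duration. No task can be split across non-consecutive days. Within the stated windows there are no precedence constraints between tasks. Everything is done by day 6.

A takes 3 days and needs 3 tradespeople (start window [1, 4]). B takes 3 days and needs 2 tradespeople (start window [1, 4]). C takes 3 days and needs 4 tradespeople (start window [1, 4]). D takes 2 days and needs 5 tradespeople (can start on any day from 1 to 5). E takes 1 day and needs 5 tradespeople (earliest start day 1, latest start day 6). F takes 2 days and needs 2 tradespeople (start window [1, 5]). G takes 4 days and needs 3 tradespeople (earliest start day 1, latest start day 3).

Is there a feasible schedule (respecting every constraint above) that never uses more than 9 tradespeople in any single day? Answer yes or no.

Total tradesperson-days = 58; over 6 days the average is 58/6 > 9, so some day must exceed 9.

no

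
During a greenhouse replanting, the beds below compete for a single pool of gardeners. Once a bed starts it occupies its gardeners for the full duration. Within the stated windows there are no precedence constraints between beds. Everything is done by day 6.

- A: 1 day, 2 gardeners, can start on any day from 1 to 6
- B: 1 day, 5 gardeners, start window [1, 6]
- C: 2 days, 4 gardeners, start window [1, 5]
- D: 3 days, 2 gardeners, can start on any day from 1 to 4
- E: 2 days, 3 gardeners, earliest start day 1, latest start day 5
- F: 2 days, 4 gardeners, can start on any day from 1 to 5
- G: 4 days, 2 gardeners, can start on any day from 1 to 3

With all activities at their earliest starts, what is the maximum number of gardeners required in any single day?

22

Early-start schedule: A@1, B@1, C@1, D@1, E@1, F@1, G@1.
Load per day: day 1: 22, day 2: 15, day 3: 4, day 4: 2, day 5: 0, day 6: 0.
Peak is 22.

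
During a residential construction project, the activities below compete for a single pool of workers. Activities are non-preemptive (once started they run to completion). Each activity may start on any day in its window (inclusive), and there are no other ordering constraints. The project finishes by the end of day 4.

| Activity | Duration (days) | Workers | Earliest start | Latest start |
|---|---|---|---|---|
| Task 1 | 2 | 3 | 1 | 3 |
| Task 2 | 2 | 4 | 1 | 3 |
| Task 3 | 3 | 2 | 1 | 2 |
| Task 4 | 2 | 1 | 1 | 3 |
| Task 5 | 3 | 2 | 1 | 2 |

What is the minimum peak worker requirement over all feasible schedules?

8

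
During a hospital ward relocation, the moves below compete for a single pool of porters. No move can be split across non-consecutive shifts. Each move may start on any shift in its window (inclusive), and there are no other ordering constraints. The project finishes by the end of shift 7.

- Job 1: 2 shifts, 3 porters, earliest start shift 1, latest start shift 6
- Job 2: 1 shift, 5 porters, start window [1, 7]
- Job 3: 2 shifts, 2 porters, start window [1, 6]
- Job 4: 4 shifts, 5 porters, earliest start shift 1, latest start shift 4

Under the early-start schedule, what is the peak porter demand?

Early-start schedule: Job 1@1, Job 2@1, Job 3@1, Job 4@1.
Load per shift: shift 1: 15, shift 2: 10, shift 3: 5, shift 4: 5, shift 5: 0, shift 6: 0, shift 7: 0.
Peak is 15.

15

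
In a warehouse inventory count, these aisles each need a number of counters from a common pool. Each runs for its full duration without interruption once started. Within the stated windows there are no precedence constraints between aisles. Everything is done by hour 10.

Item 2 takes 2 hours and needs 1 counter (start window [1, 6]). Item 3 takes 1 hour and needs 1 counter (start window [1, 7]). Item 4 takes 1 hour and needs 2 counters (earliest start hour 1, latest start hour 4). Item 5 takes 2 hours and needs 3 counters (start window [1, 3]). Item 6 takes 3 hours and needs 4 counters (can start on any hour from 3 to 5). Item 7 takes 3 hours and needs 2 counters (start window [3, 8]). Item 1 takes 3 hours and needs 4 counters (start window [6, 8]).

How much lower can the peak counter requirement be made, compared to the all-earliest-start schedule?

Early-start peak: h1:7  h2:4  h3:6  h4:6  h5:6  h6:4  h7:4  h8:4  h9:0  h10:0 ⇒ 7.
Leveled (Item 2@1, Item 3@1, Item 4@1, Item 5@2, Item 6@4, Item 7@3, Item 1@7): h1:4  h2:4  h3:5  h4:6  h5:6  h6:4  h7:4  h8:4  h9:4  h10:0 ⇒ 6.
Reduction 7 − 6 = 1.

1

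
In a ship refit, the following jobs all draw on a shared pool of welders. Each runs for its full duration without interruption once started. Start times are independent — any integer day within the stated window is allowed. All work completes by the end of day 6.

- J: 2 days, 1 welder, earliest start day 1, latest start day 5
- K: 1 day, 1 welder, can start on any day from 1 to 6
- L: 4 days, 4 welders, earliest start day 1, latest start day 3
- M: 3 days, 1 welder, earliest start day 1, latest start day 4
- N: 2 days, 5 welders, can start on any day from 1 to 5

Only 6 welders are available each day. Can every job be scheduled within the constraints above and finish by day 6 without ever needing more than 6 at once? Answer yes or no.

yes

Schedule J@1, K@1, L@1, M@2, N@5: d1:6  d2:6  d3:5  d4:5  d5:5  d6:5 — peak 6 ≤ 6.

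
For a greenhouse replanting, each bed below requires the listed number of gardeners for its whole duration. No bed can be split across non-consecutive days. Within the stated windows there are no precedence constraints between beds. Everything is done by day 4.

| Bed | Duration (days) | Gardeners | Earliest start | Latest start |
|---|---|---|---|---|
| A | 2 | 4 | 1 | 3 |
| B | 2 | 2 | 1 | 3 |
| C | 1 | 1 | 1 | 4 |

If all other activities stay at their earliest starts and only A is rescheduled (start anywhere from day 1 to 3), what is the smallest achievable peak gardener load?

4

A@1: d1:7  d2:6  d3:0  d4:0 → peak 7
A@2: d1:3  d2:6  d3:4  d4:0 → peak 6
A@3: d1:3  d2:2  d3:4  d4:4 → peak 4
Best is A@3, peak 4.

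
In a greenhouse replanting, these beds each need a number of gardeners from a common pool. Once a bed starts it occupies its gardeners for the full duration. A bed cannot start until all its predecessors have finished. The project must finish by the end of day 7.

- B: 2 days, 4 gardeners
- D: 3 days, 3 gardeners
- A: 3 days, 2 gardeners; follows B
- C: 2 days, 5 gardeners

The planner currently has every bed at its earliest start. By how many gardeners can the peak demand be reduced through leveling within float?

7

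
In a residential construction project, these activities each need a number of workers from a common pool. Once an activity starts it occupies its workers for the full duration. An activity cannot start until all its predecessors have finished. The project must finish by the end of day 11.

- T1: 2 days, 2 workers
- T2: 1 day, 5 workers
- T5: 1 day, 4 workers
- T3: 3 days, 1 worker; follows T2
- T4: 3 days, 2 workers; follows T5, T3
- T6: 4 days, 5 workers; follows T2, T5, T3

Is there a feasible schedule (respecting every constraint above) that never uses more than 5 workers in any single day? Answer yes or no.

Schedule T1@2, T2@1, T5@4, T3@2, T4@5, T6@8: d1:5  d2:3  d3:3  d4:5  d5:2  d6:2  d7:2  d8:5  d9:5  d10:5  d11:5 — peak 5 ≤ 5.

yes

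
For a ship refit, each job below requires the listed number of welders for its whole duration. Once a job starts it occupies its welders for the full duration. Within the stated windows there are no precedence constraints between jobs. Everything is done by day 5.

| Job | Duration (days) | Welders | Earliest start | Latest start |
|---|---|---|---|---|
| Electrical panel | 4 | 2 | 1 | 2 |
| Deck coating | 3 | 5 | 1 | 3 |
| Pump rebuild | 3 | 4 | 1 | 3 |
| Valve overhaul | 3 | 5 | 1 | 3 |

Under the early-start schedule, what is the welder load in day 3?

At early start, day 3 has: Electrical panel, Deck coating, Pump rebuild, Valve overhaul.
Demand: 2 + 5 + 4 + 5 = 16.

16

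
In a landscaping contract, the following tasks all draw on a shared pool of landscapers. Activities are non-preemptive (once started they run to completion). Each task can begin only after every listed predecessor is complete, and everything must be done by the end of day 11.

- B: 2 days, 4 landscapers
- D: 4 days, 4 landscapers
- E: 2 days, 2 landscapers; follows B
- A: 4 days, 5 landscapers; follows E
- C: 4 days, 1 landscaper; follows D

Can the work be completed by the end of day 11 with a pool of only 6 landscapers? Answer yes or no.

Schedule B@1, D@3, E@3, A@7, C@7: d1:4  d2:4  d3:6  d4:6  d5:4  d6:4  d7:6  d8:6  d9:6  d10:6  d11:0 — peak 6 ≤ 6.

yes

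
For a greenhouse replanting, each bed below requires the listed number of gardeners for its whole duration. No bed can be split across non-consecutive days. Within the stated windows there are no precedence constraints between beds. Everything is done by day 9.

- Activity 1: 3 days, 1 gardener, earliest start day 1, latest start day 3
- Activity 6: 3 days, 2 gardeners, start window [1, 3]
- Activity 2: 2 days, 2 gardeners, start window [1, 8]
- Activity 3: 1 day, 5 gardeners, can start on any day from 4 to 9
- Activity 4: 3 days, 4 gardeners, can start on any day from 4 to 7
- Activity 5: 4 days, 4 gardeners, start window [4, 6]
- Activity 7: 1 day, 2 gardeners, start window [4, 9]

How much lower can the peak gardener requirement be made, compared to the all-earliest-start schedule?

7

Early-start peak: d1:5  d2:5  d3:3  d4:15  d5:8  d6:8  d7:4  d8:0  d9:0 ⇒ 15.
Leveled (Activity 1@1, Activity 6@1, Activity 2@1, Activity 3@4, Activity 4@5, Activity 5@5, Activity 7@4): d1:5  d2:5  d3:3  d4:7  d5:8  d6:8  d7:8  d8:4  d9:0 ⇒ 8.
Reduction 15 − 8 = 7.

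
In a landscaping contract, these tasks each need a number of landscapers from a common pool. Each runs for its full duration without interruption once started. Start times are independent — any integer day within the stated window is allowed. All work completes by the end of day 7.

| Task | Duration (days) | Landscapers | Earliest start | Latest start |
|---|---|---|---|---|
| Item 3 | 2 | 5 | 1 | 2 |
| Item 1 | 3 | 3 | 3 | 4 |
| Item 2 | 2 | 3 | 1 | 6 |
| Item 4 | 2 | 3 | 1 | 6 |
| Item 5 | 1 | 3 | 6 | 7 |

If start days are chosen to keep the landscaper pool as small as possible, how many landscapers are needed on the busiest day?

Early-start (Item 3@1, Item 1@3, Item 2@1, Item 4@1, Item 5@6) gives peak 11: d1:11  d2:11  d3:3  d4:3  d5:3  d6:3  d7:0.
Shift Item 2→3, Item 4→5.
Schedule Item 3@1, Item 1@3, Item 2@3, Item 4@5, Item 5@6: d1:5  d2:5  d3:6  d4:6  d5:6  d6:6  d7:0 — peak 6.

6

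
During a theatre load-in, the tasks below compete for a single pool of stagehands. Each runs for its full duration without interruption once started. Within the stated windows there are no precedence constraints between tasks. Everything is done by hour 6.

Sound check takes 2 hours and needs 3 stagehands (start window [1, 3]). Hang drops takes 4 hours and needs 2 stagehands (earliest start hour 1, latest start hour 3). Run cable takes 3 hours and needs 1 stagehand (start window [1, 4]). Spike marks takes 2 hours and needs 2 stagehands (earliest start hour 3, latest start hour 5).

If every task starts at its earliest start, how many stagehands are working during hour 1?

At early start, hour 1 has: Sound check, Hang drops, Run cable.
Demand: 3 + 2 + 1 = 6.

6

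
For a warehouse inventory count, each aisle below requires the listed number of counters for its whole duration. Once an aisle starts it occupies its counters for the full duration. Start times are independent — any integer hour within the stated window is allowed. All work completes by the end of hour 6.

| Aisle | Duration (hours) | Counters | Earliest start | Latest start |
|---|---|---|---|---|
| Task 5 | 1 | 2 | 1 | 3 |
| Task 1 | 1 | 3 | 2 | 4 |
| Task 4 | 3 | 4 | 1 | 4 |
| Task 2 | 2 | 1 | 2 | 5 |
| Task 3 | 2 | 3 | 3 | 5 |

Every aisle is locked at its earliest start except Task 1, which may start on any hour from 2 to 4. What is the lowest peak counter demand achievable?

8

Task 1@2: h1:6  h2:8  h3:8  h4:3  h5:0  h6:0 → peak 8
Task 1@3: h1:6  h2:5  h3:11  h4:3  h5:0  h6:0 → peak 11
Task 1@4: h1:6  h2:5  h3:8  h4:6  h5:0  h6:0 → peak 8
Best is Task 1@2, peak 8.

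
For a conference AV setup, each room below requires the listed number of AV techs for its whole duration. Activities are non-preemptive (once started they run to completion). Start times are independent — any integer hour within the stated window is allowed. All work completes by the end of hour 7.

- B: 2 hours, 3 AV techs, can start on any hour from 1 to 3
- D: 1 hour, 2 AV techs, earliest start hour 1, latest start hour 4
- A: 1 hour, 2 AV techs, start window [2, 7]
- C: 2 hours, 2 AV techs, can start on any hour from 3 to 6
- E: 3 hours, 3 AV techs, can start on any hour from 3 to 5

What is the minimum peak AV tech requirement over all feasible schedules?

Early-start (B@1, D@1, A@2, C@3, E@3) gives peak 5: h1:5  h2:5  h3:5  h4:5  h5:3  h6:0  h7:0.
Shift D→3, A→4, E→5.
Schedule B@1, D@3, A@4, C@3, E@5: h1:3  h2:3  h3:4  h4:4  h5:3  h6:3  h7:3 — peak 4.
Total AV tech-hours = 23 over 7 hours ⇒ peak ≥ ⌈23/7⌉ = 4, so 4 is optimal.

4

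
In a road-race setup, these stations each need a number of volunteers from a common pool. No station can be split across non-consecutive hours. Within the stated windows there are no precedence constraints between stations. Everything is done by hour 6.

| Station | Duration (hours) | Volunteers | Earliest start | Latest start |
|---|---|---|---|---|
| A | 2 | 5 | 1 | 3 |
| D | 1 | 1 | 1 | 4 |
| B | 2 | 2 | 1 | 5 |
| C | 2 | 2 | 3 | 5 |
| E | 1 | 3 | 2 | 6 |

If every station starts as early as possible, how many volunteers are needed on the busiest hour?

Early-start schedule: A@1, D@1, B@1, C@3, E@2.
Load per hour: hour 1: 8, hour 2: 10, hour 3: 2, hour 4: 2, hour 5: 0, hour 6: 0.
Peak is 10.

10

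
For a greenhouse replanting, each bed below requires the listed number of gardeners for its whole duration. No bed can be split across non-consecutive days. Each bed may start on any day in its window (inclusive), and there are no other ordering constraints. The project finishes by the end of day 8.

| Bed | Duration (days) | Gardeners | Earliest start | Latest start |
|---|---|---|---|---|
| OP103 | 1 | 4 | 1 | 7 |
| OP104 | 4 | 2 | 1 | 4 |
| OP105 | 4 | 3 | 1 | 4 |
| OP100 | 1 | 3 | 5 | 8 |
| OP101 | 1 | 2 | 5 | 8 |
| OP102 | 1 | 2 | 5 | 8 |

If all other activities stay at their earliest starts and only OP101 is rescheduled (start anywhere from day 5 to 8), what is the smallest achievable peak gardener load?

OP101@5: d1:9  d2:5  d3:5  d4:5  d5:7  d6:0  d7:0  d8:0 → peak 9
OP101@6: d1:9  d2:5  d3:5  d4:5  d5:5  d6:2  d7:0  d8:0 → peak 9
OP101@7: d1:9  d2:5  d3:5  d4:5  d5:5  d6:0  d7:2  d8:0 → peak 9
OP101@8: d1:9  d2:5  d3:5  d4:5  d5:5  d6:0  d7:0  d8:2 → peak 9
Best is OP101@5, peak 9.

9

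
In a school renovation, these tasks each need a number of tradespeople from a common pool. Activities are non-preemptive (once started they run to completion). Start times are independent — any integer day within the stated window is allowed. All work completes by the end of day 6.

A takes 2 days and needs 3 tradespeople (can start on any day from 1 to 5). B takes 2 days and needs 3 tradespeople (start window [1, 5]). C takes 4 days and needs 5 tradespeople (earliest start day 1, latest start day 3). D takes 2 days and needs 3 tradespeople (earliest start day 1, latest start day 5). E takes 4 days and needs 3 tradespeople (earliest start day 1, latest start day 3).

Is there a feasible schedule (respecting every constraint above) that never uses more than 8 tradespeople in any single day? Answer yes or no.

no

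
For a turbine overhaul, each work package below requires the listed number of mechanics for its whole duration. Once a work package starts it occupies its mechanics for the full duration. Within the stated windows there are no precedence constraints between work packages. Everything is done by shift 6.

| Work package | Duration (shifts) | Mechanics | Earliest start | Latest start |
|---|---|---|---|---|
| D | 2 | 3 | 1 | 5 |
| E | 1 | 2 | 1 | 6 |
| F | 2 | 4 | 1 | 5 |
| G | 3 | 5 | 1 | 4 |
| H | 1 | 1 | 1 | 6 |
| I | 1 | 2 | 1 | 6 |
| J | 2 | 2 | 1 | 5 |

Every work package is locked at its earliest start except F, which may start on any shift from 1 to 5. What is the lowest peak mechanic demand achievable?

F@1: s1:19  s2:14  s3:5  s4:0  s5:0  s6:0 → peak 19
F@2: s1:15  s2:14  s3:9  s4:0  s5:0  s6:0 → peak 15
F@3: s1:15  s2:10  s3:9  s4:4  s5:0  s6:0 → peak 15
F@4: s1:15  s2:10  s3:5  s4:4  s5:4  s6:0 → peak 15
F@5: s1:15  s2:10  s3:5  s4:0  s5:4  s6:4 → peak 15
Best is F@2, peak 15.

15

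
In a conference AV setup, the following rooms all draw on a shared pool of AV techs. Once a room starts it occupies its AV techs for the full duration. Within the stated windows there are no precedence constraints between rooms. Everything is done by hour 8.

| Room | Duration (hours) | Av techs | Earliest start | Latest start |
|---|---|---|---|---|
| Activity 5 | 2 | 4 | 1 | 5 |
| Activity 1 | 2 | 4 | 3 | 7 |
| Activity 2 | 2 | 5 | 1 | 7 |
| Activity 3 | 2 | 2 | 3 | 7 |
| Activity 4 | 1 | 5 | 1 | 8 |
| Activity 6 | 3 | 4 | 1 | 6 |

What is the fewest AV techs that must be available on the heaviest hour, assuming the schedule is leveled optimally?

8

Early-start (Activity 5@1, Activity 1@3, Activity 2@1, Activity 3@3, Activity 4@1, Activity 6@1) gives peak 18: h1:18  h2:13  h3:10  h4:6  h5:0  h6:0  h7:0  h8:0.
Shift Activity 2→5, Activity 3→4, Activity 4→7.
Schedule Activity 5@1, Activity 1@3, Activity 2@5, Activity 3@4, Activity 4@7, Activity 6@1: h1:8  h2:8  h3:8  h4:6  h5:7  h6:5  h7:5  h8:0 — peak 8.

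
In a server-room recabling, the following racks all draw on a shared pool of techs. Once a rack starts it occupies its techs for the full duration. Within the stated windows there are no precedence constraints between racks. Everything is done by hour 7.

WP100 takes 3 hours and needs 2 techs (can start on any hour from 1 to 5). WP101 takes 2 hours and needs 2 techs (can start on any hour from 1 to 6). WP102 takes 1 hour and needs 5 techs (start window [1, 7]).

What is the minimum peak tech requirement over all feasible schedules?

5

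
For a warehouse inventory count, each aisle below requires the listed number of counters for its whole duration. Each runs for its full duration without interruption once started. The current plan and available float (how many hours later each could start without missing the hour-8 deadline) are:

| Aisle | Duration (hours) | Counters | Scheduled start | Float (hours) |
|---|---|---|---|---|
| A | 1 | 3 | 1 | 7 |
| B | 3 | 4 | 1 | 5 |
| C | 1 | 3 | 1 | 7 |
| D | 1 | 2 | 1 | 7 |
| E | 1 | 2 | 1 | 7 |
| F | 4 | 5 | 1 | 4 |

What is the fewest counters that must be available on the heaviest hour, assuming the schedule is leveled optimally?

Early-start (A@1, B@1, C@1, D@1, E@1, F@1) gives peak 19: h1:19  h2:9  h3:9  h4:5  h5:0  h6:0  h7:0  h8:0.
Shift B→2, D→2, E→3, F→5.
Schedule A@1, B@2, C@1, D@2, E@3, F@5: h1:6  h2:6  h3:6  h4:4  h5:5  h6:5  h7:5  h8:5 — peak 6.
Total counter-hours = 42 over 8 hours ⇒ peak ≥ ⌈42/8⌉ = 6, so 6 is optimal.

6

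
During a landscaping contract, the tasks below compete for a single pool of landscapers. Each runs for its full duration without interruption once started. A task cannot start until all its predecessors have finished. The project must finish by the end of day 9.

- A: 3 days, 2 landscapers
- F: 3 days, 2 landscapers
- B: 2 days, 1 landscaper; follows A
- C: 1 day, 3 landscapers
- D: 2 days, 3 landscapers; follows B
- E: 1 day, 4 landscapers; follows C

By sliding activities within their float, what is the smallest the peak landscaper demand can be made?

4

Early-start (A@1, F@1, B@4, C@1, D@6, E@2) gives peak 8: d1:7  d2:8  d3:4  d4:1  d5:1  d6:3  d7:3  d8:0  d9:0.
Shift C→4, E→8.
Schedule A@1, F@1, B@4, C@4, D@6, E@8: d1:4  d2:4  d3:4  d4:4  d5:1  d6:3  d7:3  d8:4  d9:0 — peak 4.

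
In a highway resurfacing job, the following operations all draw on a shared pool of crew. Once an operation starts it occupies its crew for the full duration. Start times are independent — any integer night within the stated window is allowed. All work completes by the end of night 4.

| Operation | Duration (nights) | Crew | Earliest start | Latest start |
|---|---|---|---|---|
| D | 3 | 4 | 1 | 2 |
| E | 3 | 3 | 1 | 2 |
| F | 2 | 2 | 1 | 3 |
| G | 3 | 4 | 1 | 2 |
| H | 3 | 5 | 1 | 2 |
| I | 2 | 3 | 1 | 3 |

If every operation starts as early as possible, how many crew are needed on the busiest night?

Early-start schedule: D@1, E@1, F@1, G@1, H@1, I@1.
Load per night: night 1: 21, night 2: 21, night 3: 16, night 4: 0.
Peak is 21.

21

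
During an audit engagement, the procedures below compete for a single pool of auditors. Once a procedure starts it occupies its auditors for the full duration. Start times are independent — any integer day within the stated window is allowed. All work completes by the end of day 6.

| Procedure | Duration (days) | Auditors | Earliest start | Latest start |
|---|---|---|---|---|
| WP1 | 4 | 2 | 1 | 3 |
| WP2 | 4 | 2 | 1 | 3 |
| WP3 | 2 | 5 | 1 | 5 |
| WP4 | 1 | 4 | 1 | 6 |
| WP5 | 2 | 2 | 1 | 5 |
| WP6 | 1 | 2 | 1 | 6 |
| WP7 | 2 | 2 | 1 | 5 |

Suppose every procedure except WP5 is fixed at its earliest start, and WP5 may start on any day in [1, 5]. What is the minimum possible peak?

17

WP5@1: d1:19  d2:13  d3:4  d4:4  d5:0  d6:0 → peak 19
WP5@2: d1:17  d2:13  d3:6  d4:4  d5:0  d6:0 → peak 17
WP5@3: d1:17  d2:11  d3:6  d4:6  d5:0  d6:0 → peak 17
WP5@4: d1:17  d2:11  d3:4  d4:6  d5:2  d6:0 → peak 17
WP5@5: d1:17  d2:11  d3:4  d4:4  d5:2  d6:2 → peak 17
Best is WP5@2, peak 17.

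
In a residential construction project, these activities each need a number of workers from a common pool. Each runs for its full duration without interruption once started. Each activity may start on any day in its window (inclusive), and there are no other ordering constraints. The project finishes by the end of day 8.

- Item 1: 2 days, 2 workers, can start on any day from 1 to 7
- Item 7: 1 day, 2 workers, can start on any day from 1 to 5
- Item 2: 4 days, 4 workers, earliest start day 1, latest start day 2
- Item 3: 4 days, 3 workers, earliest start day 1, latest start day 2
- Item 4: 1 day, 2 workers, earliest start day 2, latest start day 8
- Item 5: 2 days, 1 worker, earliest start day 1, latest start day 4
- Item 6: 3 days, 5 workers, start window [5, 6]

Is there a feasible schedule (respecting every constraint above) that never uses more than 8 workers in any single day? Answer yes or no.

Schedule Item 1@5, Item 7@1, Item 2@1, Item 3@2, Item 4@5, Item 5@1, Item 6@6: d1:7  d2:8  d3:7  d4:7  d5:7  d6:7  d7:5  d8:5 — peak 8 ≤ 8.

yes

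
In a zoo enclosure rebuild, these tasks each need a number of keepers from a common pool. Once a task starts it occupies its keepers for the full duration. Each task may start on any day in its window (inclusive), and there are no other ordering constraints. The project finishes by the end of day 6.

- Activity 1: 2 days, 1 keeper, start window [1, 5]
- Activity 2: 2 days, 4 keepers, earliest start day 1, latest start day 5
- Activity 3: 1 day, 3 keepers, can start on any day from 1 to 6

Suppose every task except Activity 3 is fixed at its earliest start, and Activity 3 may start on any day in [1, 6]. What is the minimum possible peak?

Activity 3@1: d1:8  d2:5  d3:0  d4:0  d5:0  d6:0 → peak 8
Activity 3@2: d1:5  d2:8  d3:0  d4:0  d5:0  d6:0 → peak 8
Activity 3@3: d1:5  d2:5  d3:3  d4:0  d5:0  d6:0 → peak 5
Activity 3@4: d1:5  d2:5  d3:0  d4:3  d5:0  d6:0 → peak 5
Activity 3@5: d1:5  d2:5  d3:0  d4:0  d5:3  d6:0 → peak 5
Activity 3@6: d1:5  d2:5  d3:0  d4:0  d5:0  d6:3 → peak 5
Best is Activity 3@3, peak 5.

5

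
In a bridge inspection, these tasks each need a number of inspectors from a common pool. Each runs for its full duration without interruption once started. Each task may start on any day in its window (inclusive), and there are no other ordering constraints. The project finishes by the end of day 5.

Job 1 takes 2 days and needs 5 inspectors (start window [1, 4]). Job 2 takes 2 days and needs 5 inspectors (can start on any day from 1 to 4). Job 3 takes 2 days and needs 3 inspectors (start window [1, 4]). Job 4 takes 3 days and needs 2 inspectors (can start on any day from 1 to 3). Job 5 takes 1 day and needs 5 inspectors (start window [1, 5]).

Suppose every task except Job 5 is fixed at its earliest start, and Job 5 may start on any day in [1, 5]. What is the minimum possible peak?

Job 5@1: d1:20  d2:15  d3:2  d4:0  d5:0 → peak 20
Job 5@2: d1:15  d2:20  d3:2  d4:0  d5:0 → peak 20
Job 5@3: d1:15  d2:15  d3:7  d4:0  d5:0 → peak 15
Job 5@4: d1:15  d2:15  d3:2  d4:5  d5:0 → peak 15
Job 5@5: d1:15  d2:15  d3:2  d4:0  d5:5 → peak 15
Best is Job 5@3, peak 15.

15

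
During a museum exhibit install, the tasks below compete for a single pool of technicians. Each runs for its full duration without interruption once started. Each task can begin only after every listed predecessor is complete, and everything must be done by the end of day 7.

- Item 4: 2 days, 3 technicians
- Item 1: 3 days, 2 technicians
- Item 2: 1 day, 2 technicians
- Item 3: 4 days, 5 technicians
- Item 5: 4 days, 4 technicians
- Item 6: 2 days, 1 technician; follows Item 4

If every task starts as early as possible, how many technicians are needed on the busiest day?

Early-start schedule: Item 4@1, Item 1@1, Item 2@1, Item 3@1, Item 5@1, Item 6@3.
Load per day: day 1: 16, day 2: 14, day 3: 12, day 4: 10, day 5: 0, day 6: 0, day 7: 0.
Peak is 16.

16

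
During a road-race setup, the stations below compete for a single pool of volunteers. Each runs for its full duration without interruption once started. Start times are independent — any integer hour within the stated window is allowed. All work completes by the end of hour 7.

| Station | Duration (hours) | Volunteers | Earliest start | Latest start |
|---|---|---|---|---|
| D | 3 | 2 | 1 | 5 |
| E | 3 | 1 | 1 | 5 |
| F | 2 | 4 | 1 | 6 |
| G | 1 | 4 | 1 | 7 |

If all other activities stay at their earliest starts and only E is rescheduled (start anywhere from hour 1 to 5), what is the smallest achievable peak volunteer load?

E@1: h1:11  h2:7  h3:3  h4:0  h5:0  h6:0  h7:0 → peak 11
E@2: h1:10  h2:7  h3:3  h4:1  h5:0  h6:0  h7:0 → peak 10
E@3: h1:10  h2:6  h3:3  h4:1  h5:1  h6:0  h7:0 → peak 10
E@4: h1:10  h2:6  h3:2  h4:1  h5:1  h6:1  h7:0 → peak 10
E@5: h1:10  h2:6  h3:2  h4:0  h5:1  h6:1  h7:1 → peak 10
Best is E@2, peak 10.

10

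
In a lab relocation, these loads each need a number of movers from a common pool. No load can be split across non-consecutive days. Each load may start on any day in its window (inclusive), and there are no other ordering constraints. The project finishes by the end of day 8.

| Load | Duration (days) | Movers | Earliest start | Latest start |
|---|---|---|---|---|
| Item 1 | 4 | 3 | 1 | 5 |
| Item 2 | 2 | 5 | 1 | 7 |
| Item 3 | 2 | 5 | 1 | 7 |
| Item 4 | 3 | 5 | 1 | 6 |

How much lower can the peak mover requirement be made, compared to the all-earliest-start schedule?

Early-start peak: d1:18  d2:18  d3:8  d4:3  d5:0  d6:0  d7:0  d8:0 ⇒ 18.
Leveled (Item 1@1, Item 2@1, Item 3@3, Item 4@5): d1:8  d2:8  d3:8  d4:8  d5:5  d6:5  d7:5  d8:0 ⇒ 8.
Reduction 18 − 8 = 10.

10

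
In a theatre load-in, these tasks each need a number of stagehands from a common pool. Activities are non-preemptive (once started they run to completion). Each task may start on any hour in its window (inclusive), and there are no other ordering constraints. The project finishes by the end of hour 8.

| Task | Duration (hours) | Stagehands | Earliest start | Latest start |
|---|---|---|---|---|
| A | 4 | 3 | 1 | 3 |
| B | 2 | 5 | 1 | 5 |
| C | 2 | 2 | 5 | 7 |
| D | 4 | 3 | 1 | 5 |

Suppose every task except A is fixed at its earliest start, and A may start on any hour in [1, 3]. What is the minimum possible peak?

A@1: h1:11  h2:11  h3:6  h4:6  h5:2  h6:2  h7:0  h8:0 → peak 11
A@2: h1:8  h2:11  h3:6  h4:6  h5:5  h6:2  h7:0  h8:0 → peak 11
A@3: h1:8  h2:8  h3:6  h4:6  h5:5  h6:5  h7:0  h8:0 → peak 8
Best is A@3, peak 8.

8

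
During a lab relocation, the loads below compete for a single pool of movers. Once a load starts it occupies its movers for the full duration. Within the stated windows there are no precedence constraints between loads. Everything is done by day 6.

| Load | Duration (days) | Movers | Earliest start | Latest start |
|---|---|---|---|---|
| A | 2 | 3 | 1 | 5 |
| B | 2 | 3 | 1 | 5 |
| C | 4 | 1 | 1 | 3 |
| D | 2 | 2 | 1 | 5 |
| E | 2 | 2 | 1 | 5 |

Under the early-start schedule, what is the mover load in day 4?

1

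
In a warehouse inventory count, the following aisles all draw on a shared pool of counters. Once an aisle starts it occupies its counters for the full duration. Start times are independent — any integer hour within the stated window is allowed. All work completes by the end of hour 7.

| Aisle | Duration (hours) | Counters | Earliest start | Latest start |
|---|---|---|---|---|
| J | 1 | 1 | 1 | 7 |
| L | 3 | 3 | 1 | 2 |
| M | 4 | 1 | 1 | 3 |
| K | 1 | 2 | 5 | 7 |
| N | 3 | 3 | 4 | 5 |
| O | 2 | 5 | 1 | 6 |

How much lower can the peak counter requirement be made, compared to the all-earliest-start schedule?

2

Early-start peak: h1:10  h2:9  h3:4  h4:4  h5:5  h6:3  h7:0 ⇒ 10.
Leveled (J@1, L@1, M@1, K@5, N@4, O@6): h1:5  h2:4  h3:4  h4:4  h5:5  h6:8  h7:5 ⇒ 8.
Reduction 10 − 8 = 2.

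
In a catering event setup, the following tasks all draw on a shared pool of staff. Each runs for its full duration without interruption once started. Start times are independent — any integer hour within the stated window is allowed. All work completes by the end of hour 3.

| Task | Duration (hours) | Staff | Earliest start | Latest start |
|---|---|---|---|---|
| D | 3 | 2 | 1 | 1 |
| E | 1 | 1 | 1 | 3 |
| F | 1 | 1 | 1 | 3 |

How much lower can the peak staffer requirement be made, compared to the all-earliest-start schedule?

Early-start peak: h1:4  h2:2  h3:2 ⇒ 4.
Leveled (D@1, E@1, F@2): h1:3  h2:3  h3:2 ⇒ 3.
Reduction 4 − 3 = 1.

1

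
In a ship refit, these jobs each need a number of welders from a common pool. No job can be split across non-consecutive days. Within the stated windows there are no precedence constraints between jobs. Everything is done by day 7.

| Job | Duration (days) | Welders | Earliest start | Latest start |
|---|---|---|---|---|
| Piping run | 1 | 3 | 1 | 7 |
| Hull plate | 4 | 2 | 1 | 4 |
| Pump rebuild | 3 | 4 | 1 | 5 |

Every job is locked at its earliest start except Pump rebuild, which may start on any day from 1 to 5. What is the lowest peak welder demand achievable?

Pump rebuild@1: d1:9  d2:6  d3:6  d4:2  d5:0  d6:0  d7:0 → peak 9
Pump rebuild@2: d1:5  d2:6  d3:6  d4:6  d5:0  d6:0  d7:0 → peak 6
Pump rebuild@3: d1:5  d2:2  d3:6  d4:6  d5:4  d6:0  d7:0 → peak 6
Pump rebuild@4: d1:5  d2:2  d3:2  d4:6  d5:4  d6:4  d7:0 → peak 6
Pump rebuild@5: d1:5  d2:2  d3:2  d4:2  d5:4  d6:4  d7:4 → peak 5
Best is Pump rebuild@5, peak 5.

5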